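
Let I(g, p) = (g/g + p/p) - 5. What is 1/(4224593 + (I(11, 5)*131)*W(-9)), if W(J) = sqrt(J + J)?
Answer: 4224593/17847188795731 + 1179*I*sqrt(2)/17847188795731 ≈ 2.3671e-7 + 9.3424e-11*I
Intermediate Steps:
W(J) = sqrt(2)*sqrt(J) (W(J) = sqrt(2*J) = sqrt(2)*sqrt(J))
I(g, p) = -3 (I(g, p) = (1 + 1) - 5 = 2 - 5 = -3)
1/(4224593 + (I(11, 5)*131)*W(-9)) = 1/(4224593 + (-3*131)*(sqrt(2)*sqrt(-9))) = 1/(4224593 - 393*sqrt(2)*3*I) = 1/(4224593 - 1179*I*sqrt(2))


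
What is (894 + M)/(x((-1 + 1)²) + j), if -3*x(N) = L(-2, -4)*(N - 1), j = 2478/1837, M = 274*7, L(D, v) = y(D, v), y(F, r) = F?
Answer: 3874233/940 ≈ 4121.5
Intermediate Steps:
L(D, v) = D
M = 1918
j = 2478/1837 (j = 2478*(1/1837) = 2478/1837 ≈ 1.3489)
x(N) = -⅔ + 2*N/3 (x(N) = -(-2)*(N - 1)/3 = -(-2)*(-1 + N)/3 = -(2 - 2*N)/3 = -⅔ + 2*N/3)
(894 + M)/(x((-1 + 1)²) + j) = (894 + 1918)/((-⅔ + 2*(-1 + 1)²/3) + 2478/1837) = 2812/((-⅔ + (⅔)*0²) + 2478/1837) = 2812/((-⅔ + (⅔)*0) + 2478/1837) = 2812/((-⅔ + 0) + 2478/1837) = 2812/(-⅔ + 2478/1837) = 2812/(3760/5511) = 2812*(5511/3760) = 3874233/940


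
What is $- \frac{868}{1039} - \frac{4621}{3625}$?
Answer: $- \frac{7947719}{3766375} \approx -2.1102$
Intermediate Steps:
$- \frac{868}{1039} - \frac{4621}{3625} = - \frac{7947719}{3766375}$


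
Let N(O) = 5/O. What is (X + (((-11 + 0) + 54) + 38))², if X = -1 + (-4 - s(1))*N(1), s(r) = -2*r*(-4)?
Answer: 400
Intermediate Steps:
s(r) = 8*r
X = -61 (X = -1 + (-4 - 8)*(5/1) = -1 + (-4 - 1*8)*(5*1) = -1 + (-4 - 8)*5 = -1 - 12*5 = -1 - 60 = -61)
(X + (((-11 + 0) + 54) + 38))² = (-61 + (((-11 + 0) + 54) + 38))² = (-61 + ((-11 + 54) + 38))² = (-61 + (43 + 38))² = (-61 + 81)² = 20² = 400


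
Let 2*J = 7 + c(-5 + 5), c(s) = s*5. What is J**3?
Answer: 343/8 ≈ 42.875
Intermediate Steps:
c(s) = 5*s
J = 7/2 (J = (7 + 5*(-5 + 5))/2 = (7 + 5*0)/2 = (7 + 0)/2 = (1/2)*7 = 7/2 ≈ 3.5000)
J**3 = (7/2)**3 = 343/8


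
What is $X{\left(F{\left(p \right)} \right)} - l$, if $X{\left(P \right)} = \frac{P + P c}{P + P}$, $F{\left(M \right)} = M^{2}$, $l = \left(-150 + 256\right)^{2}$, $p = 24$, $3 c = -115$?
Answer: $- \frac{33764}{3} \approx -11255.0$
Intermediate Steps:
$c = - \frac{115}{3}$ ($c = \frac{1}{3} \left(-115\right) = - \frac{115}{3} \approx -38.333$)
$l = 11236$ ($l = 106^{2} = 11236$)
$X{\left(P \right)} = - \frac{56}{3}$ ($X{\left(P \right)} = \frac{P + P \left(- \frac{115}{3}\right)}{P + P} = \frac{P - \frac{115 P}{3}}{2 P} = - \frac{112 P}{3} \frac{1}{2 P} = - \frac{56}{3}$)
$X{\left(F{\left(p \right)} \right)} - l = - \frac{56}{3} - 11236 = - \frac{33764}{3}$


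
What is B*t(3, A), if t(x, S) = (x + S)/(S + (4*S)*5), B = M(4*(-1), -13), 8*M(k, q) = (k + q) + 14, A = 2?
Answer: -5/112 ≈ -0.044643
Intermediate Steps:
M(k, q) = 7/4 + k/8 + q/8 (M(k, q) = ((k + q) + 14)/8 = (14 + k + q)/8 = 7/4 + k/8 + q/8)
B = -3/8 (B = 7/4 + (4*(-1))/8 + (⅛)*(-13) = 7/4 + (⅛)*(-4) - 13/8 = 7/4 - ½ - 13/8 = -3/8 ≈ -0.37500)
t(x, S) = (S + x)/(21*S) (t(x, S) = (S + x)/(S + 20*S) = (S + x)/((21*S)) = (S + x)*(1/(21*S)) = (S + x)/(21*S))
B*t(3, A) = -(2 + 3)/(56*2) = -5/(56*2) = -3/8*5/42 = -5/112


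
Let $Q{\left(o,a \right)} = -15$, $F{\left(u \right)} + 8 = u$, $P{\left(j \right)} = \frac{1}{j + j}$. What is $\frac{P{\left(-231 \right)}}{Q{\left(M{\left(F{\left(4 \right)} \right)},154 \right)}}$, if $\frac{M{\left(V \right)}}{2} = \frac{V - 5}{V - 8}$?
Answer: $\frac{1}{6930} \approx 0.0001443$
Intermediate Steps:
$P{\left(j \right)} = \frac{1}{2 j}$
$F{\left(u \right)} = -8 + u$
$M{\left(V \right)} = \frac{2 \left(-5 + V\right)}{-8 + V}$ ($M{\left(V \right)} = 2 \frac{V - 5}{V - 8} = 2 \frac{-5 + V}{-8 + V} = \frac{2 \left(-5 + V\right)}{-8 + V}$)
$\frac{P{\left(-231 \right)}}{Q{\left(M{\left(F{\left(4 \right)} \right)},154 \right)}} = \frac{\frac{1}{2} \frac{1}{-231}}{-15} = \frac{1}{2} \left(- \frac{1}{231}\right) \left(- \frac{1}{15}\right) = \left(- \frac{1}{462}\right) \left(- \frac{1}{15}\right) = \frac{1}{6930}$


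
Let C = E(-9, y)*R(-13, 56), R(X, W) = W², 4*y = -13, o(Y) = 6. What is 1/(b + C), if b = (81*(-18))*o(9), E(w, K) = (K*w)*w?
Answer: -1/834300 ≈ -1.1986e-6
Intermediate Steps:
y = -13/4 (y = (¼)*(-13) = -13/4 ≈ -3.2500)
E(w, K) = K*w²
b = -8748 (b = (81*(-18))*6 = -1458*6 = -8748)
C = -825552 (C = -13/4*(-9)²*56² = -13/4*81*3136 = -1053/4*3136 = -825552)
1/(b + C) = 1/(-8748 - 825552) = 1/(-834300) = -1/834300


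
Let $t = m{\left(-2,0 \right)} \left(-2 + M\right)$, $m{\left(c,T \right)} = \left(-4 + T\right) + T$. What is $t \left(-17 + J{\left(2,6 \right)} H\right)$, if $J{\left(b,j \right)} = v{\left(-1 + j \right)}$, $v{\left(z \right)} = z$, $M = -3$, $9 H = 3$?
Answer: $- \frac{920}{3} \approx -306.67$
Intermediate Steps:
$m{\left(c,T \right)} = -4 + 2 T$
$H = \frac{1}{3}$ ($H = \frac{1}{9} \cdot 3 = \frac{1}{3} \approx 0.33333$)
$J{\left(b,j \right)} = -1 + j$
$t = 20$ ($t = \left(-4 + 2 \cdot 0\right) \left(-2 - 3\right) = \left(-4 + 0\right) \left(-5\right) = \left(-4\right) \left(-5\right) = 20$)
$t \left(-17 + J{\left(2,6 \right)} H\right) = 20 \left(-17 + \left(-1 + 6\right) \frac{1}{3}\right) = 20 \left(-17 + 5 \cdot \frac{1}{3}\right) = 20 \left(-17 + \frac{5}{3}\right) = 20 \left(- \frac{46}{3}\right) = - \frac{920}{3}$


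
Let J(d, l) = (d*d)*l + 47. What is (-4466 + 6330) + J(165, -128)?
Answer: -3482889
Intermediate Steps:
J(d, l) = 47 + l*d² (J(d, l) = d²*l + 47 = l*d² + 47 = 47 + l*d²)
(-4466 + 6330) + J(165, -128) = (-4466 + 6330) + (47 - 128*165²) = 1864 + (47 - 128*27225) = 1864 + (47 - 3484800) = 1864 - 3484753 = -3482889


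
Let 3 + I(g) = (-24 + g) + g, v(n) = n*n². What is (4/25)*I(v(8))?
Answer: 3988/25 ≈ 159.52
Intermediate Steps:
v(n) = n³
I(g) = -27 + 2*g (I(g) = -3 + ((-24 + g) + g) = -3 + (-24 + 2*g) = -27 + 2*g)
(4/25)*I(v(8)) = (4/25)*(-27 + 2*8³) = (4*(1/25))*(-27 + 2*512) = 4*(-27 + 1024)/25 = (4/25)*997 = 3988/25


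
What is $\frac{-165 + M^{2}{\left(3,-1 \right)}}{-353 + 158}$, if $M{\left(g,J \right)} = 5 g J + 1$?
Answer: $- \frac{31}{195} \approx -0.15897$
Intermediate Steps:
$M{\left(g,J \right)} = 1 + 5 J g$ ($M{\left(g,J \right)} = 5 J g + 1 = 1 + 5 J g$)
$\frac{-165 + M^{2}{\left(3,-1 \right)}}{-353 + 158} = \frac{-165 + \left(1 + 5 \left(-1\right) 3\right)^{2}}{-353 + 158} = \frac{-165 + \left(1 - 15\right)^{2}}{-195} = \left(-165 + \left(-14\right)^{2}\right) \left(- \frac{1}{195}\right) = \left(-165 + 196\right) \left(- \frac{1}{195}\right) = 31 \left(- \frac{1}{195}\right) = - \frac{31}{195}$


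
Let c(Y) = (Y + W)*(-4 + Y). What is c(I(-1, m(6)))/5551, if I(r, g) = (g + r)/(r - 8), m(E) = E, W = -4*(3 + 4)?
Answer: 10537/449631 ≈ 0.023435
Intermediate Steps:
W = -28 (W = -4*7 = -28)
I(r, g) = (g + r)/(-8 + r)
c(Y) = (-28 + Y)*(-4 + Y) (c(Y) = (Y - 28)*(-4 + Y) = (-28 + Y)*(-4 + Y))
c(I(-1, m(6)))/5551 = (112 + ((6 - 1)/(-8 - 1))² - 32*(6 - 1)/(-8 - 1))/5551 = (112 + (5/(-9))² - 32*5/(-9))*(1/5551) = (112 + (-⅑*5)² - (-32)*5/9)*(1/5551) = (112 + (-5/9)² - 32*(-5/9))*(1/5551) = (112 + 25/81 + 160/9)*(1/5551) = (10537/81)*(1/5551) = 10537/449631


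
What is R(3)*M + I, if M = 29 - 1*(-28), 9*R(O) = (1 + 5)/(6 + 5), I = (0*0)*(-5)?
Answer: 38/11 ≈ 3.4545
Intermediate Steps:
I = 0 (I = 0*(-5) = 0)
R(O) = 2/33 (R(O) = ((1 + 5)/(6 + 5))/9 = (6/11)/9 = (6*(1/11))/9 = (⅑)*(6/11) = 2/33)
M = 57 (M = 29 + 28 = 57)
R(3)*M + I = (2/33)*57 + 0 = 38/11 + 0 = 38/11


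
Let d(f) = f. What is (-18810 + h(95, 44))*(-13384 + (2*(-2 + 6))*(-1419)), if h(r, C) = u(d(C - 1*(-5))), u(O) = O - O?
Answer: 465284160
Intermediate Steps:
u(O) = 0
h(r, C) = 0
(-18810 + h(95, 44))*(-13384 + (2*(-2 + 6))*(-1419)) = (-18810 + 0)*(-13384 + (2*(-2 + 6))*(-1419)) = -18810*(-13384 + (2*4)*(-1419)) = -18810*(-13384 + 8*(-1419)) = -18810*(-13384 - 11352) = -18810*(-24736) = 465284160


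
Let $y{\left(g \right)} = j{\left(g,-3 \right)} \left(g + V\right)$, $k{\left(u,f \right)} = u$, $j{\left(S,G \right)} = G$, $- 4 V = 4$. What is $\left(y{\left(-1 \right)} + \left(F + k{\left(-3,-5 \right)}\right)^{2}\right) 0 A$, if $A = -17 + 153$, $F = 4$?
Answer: $0$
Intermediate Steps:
$V = -1$ ($V = \left(- \frac{1}{4}\right) 4 = -1$)
$y{\left(g \right)} = 3 - 3 g$ ($y{\left(g \right)} = - 3 \left(g - 1\right) = - 3 \left(-1 + g\right) = 3 - 3 g$)
$A = 136$
$\left(y{\left(-1 \right)} + \left(F + k{\left(-3,-5 \right)}\right)^{2}\right) 0 A = \left(\left(3 - -3\right) + \left(4 - 3\right)^{2}\right) 0 \cdot 136 = \left(\left(3 + 3\right) + 1^{2}\right) 0 \cdot 136 = \left(6 + 1\right) 0 \cdot 136 = 7 \cdot 0 \cdot 136 = 0 \cdot 136 = 0$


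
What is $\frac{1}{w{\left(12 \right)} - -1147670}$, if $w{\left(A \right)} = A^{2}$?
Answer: $\frac{1}{1147814} \approx 8.7122 \cdot 10^{-7}$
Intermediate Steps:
$\frac{1}{w{\left(12 \right)} - -1147670} = \frac{1}{12^{2} - -1147670} = \frac{1}{144 + 1147670} = \frac{1}{1147814}$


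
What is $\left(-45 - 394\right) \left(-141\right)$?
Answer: $61899$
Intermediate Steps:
$\left(-45 - 394\right) \left(-141\right) = \left(-439\right) \left(-141\right) = 61899$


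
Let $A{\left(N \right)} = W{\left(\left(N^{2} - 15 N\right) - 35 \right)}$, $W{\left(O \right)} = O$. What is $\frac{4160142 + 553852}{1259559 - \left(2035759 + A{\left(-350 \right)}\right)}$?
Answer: $- \frac{4713994}{903915} \approx -5.2151$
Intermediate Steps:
$A{\left(N \right)} = -35 + N^{2} - 15 N$ ($A{\left(N \right)} = \left(N^{2} - 15 N\right) - 35 = -35 + N^{2} - 15 N$)
$\frac{4160142 + 553852}{1259559 - \left(2035759 + A{\left(-350 \right)}\right)} = \frac{4160142 + 553852}{1259559 - \left(2158224 + 5250\right)} = \frac{4713994}{1259559 - 2163474} = \frac{4713994}{-903915} = 4713994 \left(- \frac{1}{903915}\right) = - \frac{4713994}{903915}$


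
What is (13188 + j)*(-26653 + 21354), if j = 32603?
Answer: -242646509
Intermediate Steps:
(13188 + j)*(-26653 + 21354) = (13188 + 32603)*(-26653 + 21354) = 45791*(-5299) = -242646509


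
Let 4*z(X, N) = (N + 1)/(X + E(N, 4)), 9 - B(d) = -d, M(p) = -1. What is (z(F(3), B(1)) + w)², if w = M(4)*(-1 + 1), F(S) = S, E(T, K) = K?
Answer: 121/784 ≈ 0.15434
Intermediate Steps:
B(d) = 9 + d (B(d) = 9 - (-1)*d = 9 + d)
z(X, N) = (1 + N)/(4*(4 + X)) (z(X, N) = ((N + 1)/(X + 4))/4 = ((1 + N)/(4 + X))/4 = (1 + N)/(4*(4 + X)))
w = 0 (w = -(-1 + 1) = -1*0 = 0)
(z(F(3), B(1)) + w)² = ((1 + (9 + 1))/(4*(4 + 3)) + 0)² = ((¼)*(1 + 10)/7 + 0)² = ((¼)*(⅐)*11 + 0)² = (11/28 + 0)² = (11/28)² = 121/784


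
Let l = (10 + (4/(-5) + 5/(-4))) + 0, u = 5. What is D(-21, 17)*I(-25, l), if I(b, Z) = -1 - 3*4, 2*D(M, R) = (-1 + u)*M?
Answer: 546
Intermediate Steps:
l = 159/20 (l = (10 + (4*(-⅕) + 5*(-¼))) + 0 = (10 + (-⅘ - 5/4)) + 0 = (10 - 41/20) + 0 = 159/20 + 0 = 159/20 ≈ 7.9500)
D(M, R) = 2*M (D(M, R) = ((-1 + 5)*M)/2 = (4*M)/2 = 2*M)
I(b, Z) = -13 (I(b, Z) = -1 - 12 = -13)
D(-21, 17)*I(-25, l) = (2*(-21))*(-13) = -42*(-13) = 546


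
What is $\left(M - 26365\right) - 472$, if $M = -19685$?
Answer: $-46522$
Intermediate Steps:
$\left(M - 26365\right) - 472 = \left(-19685 - 26365\right) - 472 = -46050 - 472 = -46522$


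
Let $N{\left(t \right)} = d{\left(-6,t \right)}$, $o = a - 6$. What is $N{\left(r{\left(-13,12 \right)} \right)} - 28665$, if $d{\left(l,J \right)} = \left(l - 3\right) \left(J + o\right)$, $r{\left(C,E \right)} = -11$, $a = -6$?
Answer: $-28458$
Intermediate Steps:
$o = -12$ ($o = -6 - 6 = -12$)
$d{\left(l,J \right)} = \left(-12 + J\right) \left(-3 + l\right)$ ($d{\left(l,J \right)} = \left(l - 3\right) \left(J - 12\right) = \left(-3 + l\right) \left(-12 + J\right) = \left(-12 + J\right) \left(-3 + l\right)$)
$N{\left(t \right)} = 108 - 9 t$ ($N{\left(t \right)} = 36 - -72 - 3 t + t \left(-6\right) = 36 + 72 - 3 t - 6 t = 108 - 9 t$)
$N{\left(r{\left(-13,12 \right)} \right)} - 28665 = \left(108 - -99\right) - 28665 = \left(108 + 99\right) - 28665 = 207 - 28665 = -28458$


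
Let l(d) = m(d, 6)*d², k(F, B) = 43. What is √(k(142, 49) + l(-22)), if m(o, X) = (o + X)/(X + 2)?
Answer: 5*I*√37 ≈ 30.414*I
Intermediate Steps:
m(o, X) = (X + o)/(2 + X)
l(d) = d²*(¾ + d/8) (l(d) = ((6 + d)/(2 + 6))*d² = ((6 + d)/8)*d² = (¾ + d/8)*d² = d²*(¾ + d/8))
√(k(142, 49) + l(-22)) = √(43 + (⅛)*(-22)²*(6 - 22)) = √(43 + (⅛)*484*(-16)) = √(43 - 968) = √(-925) = 5*I*√37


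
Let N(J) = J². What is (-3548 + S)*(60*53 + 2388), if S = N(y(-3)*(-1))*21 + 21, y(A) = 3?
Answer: -18585984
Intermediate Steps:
S = 210 (S = (3*(-1))²*21 + 21 = (-3)²*21 + 21 = 9*21 + 21 = 189 + 21 = 210)
(-3548 + S)*(60*53 + 2388) = (-3548 + 210)*(60*53 + 2388) = -3338*(3180 + 2388) = -3338*5568 = -18585984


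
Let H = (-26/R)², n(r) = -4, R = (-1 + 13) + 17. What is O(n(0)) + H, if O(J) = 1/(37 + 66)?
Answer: 70469/86623 ≈ 0.81351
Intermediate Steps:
R = 29 (R = 12 + 17 = 29)
O(J) = 1/103
H = 676/841 (H = (-26/29)² = 676/841 ≈ 0.80381)
O(n(0)) + H = 1/103 + 676/841 = 70469/86623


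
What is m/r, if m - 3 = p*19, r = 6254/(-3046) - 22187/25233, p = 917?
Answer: -334839361467/56347196 ≈ -5942.4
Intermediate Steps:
r = -112694392/38429859 (r = 6254*(-1/3046) - 22187*1/25233 = -3127/1523 - 22187/25233 = -112694392/38429859 ≈ -2.9325)
m = 17426 (m = 3 + 917*19 = 3 + 17423 = 17426)
m/r = 17426/(-112694392/38429859) = 17426*(-38429859/112694392) = -334839361467/56347196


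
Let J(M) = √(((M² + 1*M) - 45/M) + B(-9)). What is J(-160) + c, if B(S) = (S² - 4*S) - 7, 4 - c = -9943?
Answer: 9947 + √1635218/8 ≈ 10107.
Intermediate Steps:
c = 9947 (c = 4 - 1*(-9943) = 4 + 9943 = 9947)
B(S) = -7 + S² - 4*S
J(M) = √(110 + M + M² - 45/M) (J(M) = √(((M² + 1*M) - 45/M) + (-7 + (-9)² - 4*(-9))) = √(((M² + M) - 45/M) + (-7 + 81 + 36)) = √(((M + M²) - 45/M) + 110) = √((M + M² - 45/M) + 110) = √(110 + M + M² - 45/M))
J(-160) + c = √(110 - 160 + (-160)² - 45/(-160)) + 9947 = √(110 - 160 + 25600 - 45*(-1/160)) + 9947 = √(110 - 160 + 25600 + 9/32) + 9947 = √(817609/32) + 9947 = √1635218/8 + 9947 = 9947 + √1635218/8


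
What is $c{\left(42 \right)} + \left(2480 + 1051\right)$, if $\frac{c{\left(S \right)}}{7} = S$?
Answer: $3825$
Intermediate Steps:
$c{\left(S \right)} = 7 S$
$c{\left(42 \right)} + \left(2480 + 1051\right) = 7 \cdot 42 + \left(2480 + 1051\right) = 294 + 3531 = 3825$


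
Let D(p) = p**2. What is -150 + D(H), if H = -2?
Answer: -146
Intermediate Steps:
-150 + D(H) = -150 + (-2)**2 = -150 + 4 = -146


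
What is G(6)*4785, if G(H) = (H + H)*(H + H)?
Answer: 689040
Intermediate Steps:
G(H) = 4*H² (G(H) = (2*H)*(2*H) = 4*H²)
G(6)*4785 = (4*6²)*4785 = (4*36)*4785 = 144*4785 = 689040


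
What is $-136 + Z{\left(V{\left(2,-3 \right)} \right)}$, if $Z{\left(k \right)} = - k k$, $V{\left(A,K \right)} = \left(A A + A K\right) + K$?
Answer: $-161$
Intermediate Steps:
$V{\left(A,K \right)} = K + A^{2} + A K$ ($V{\left(A,K \right)} = \left(A^{2} + A K\right) + K = K + A^{2} + A K$)
$Z{\left(k \right)} = - k^{2}$
$-136 + Z{\left(V{\left(2,-3 \right)} \right)} = -136 - \left(-3 + 2^{2} + 2 \left(-3\right)\right)^{2} = -136 - \left(-3 + 4 - 6\right)^{2} = -136 - \left(-5\right)^{2} = -136 - 25 = -161$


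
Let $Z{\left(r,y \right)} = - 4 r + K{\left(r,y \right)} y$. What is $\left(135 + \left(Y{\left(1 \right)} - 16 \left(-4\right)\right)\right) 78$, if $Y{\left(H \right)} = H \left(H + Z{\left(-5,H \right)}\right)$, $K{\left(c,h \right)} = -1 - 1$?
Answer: $17004$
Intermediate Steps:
$K{\left(c,h \right)} = -2$
$Z{\left(r,y \right)} = - 4 r - 2 y$
$Y{\left(H \right)} = H \left(20 - H\right)$ ($Y{\left(H \right)} = H \left(H - \left(-20 + 2 H\right)\right) = H \left(20 - H\right)$)
$\left(135 + \left(Y{\left(1 \right)} - 16 \left(-4\right)\right)\right) 78 = \left(135 + \left(1 \left(20 - 1\right) - 16 \left(-4\right)\right)\right) 78 = \left(135 + \left(1 \left(20 - 1\right) - -64\right)\right) 78 = \left(135 + \left(1 \cdot 19 + 64\right)\right) 78 = \left(135 + \left(19 + 64\right)\right) 78 = \left(135 + 83\right) 78 = 218 \cdot 78 = 17004$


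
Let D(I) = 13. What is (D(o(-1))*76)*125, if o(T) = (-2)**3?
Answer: 123500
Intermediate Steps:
o(T) = -8
(D(o(-1))*76)*125 = (13*76)*125 = 988*125 = 123500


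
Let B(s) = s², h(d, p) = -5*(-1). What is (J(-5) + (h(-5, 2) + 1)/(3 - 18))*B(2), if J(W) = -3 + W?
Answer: -168/5 ≈ -33.600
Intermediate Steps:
h(d, p) = 5
(J(-5) + (h(-5, 2) + 1)/(3 - 18))*B(2) = ((-3 - 5) + (5 + 1)/(3 - 18))*2² = (-8 + 6/(-15))*4 = (-8 + 6*(-1/15))*4 = (-8 - ⅖)*4 = -42/5*4 = -168/5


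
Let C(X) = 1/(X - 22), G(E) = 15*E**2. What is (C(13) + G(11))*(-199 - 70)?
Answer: -4393846/9 ≈ -4.8821e+5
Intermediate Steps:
C(X) = 1/(-22 + X)
(C(13) + G(11))*(-199 - 70) = (1/(-22 + 13) + 15*11**2)*(-199 - 70) = (1/(-9) + 15*121)*(-269) = (-1/9 + 1815)*(-269) = (16334/9)*(-269) = -4393846/9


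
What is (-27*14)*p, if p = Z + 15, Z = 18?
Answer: -12474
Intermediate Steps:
p = 33 (p = 18 + 15 = 33)
(-27*14)*p = -27*14*33 = -378*33 = -12474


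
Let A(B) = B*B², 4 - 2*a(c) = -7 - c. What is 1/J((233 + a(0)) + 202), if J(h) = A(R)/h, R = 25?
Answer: 881/31250 ≈ 0.028192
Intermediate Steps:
a(c) = 11/2 + c/2 (a(c) = 2 - (-7 - c)/2 = 2 + (7/2 + c/2) = 11/2 + c/2)
A(B) = B³
J(h) = 15625/h (J(h) = 25³/h = 15625/h)
1/J((233 + a(0)) + 202) = 1/(15625/((233 + (11/2 + (½)*0)) + 202)) = 1/(15625/((233 + (11/2 + 0)) + 202)) = 1/(15625/((233 + 11/2) + 202)) = 1/(15625/(477/2 + 202)) = 1/(15625/(881/2)) = 1/(15625*(2/881)) = 1/(31250/881) = 881/31250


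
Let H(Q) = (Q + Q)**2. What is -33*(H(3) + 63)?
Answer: -3267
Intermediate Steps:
H(Q) = 4*Q**2 (H(Q) = (2*Q)**2 = 4*Q**2)
-33*(H(3) + 63) = -33*(4*3**2 + 63) = -33*(4*9 + 63) = -33*(36 + 63) = -33*99 = -3267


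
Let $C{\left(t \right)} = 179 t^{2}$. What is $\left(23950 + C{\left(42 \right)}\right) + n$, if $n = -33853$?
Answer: $305853$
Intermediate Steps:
$\left(23950 + C{\left(42 \right)}\right) + n = \left(23950 + 179 \cdot 42^{2}\right) - 33853 = \left(23950 + 179 \cdot 1764\right) - 33853 = \left(23950 + 315756\right) - 33853 = 339706 - 33853 = 305853$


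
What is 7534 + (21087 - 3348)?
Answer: 25273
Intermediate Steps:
7534 + (21087 - 3348) = 7534 + 17739 = 25273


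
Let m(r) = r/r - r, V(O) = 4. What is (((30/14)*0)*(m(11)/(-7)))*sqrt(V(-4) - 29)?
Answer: 0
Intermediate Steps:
m(r) = 1 - r
(((30/14)*0)*(m(11)/(-7)))*sqrt(V(-4) - 29) = (((30/14)*0)*((1 - 1*11)/(-7)))*sqrt(4 - 29) = (((30*(1/14))*0)*((1 - 11)*(-1/7)))*sqrt(-25) = (((15/7)*0)*(-10*(-1/7)))*(5*I) = (0*(10/7))*(5*I) = 0*(5*I) = 0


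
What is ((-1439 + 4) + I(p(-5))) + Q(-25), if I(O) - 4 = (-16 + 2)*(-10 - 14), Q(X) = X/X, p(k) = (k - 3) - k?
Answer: -1094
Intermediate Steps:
p(k) = -3 (p(k) = (-3 + k) - k = -3)
Q(X) = 1
I(O) = 340 (I(O) = 4 + (-16 + 2)*(-10 - 14) = 4 - 14*(-24) = 4 + 336 = 340)
((-1439 + 4) + I(p(-5))) + Q(-25) = ((-1439 + 4) + 340) + 1 = (-1435 + 340) + 1 = -1095 + 1 = -1094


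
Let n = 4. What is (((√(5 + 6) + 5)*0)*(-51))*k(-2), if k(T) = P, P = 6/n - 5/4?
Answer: 0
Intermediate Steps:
P = ¼ (P = 6/4 - 5/4 = 6*(¼) - 5*¼ = 3/2 - 5/4 = ¼ ≈ 0.25000)
k(T) = ¼
(((√(5 + 6) + 5)*0)*(-51))*k(-2) = (((√(5 + 6) + 5)*0)*(-51))*(¼) = (((√11 + 5)*0)*(-51))*(¼) = (((5 + √11)*0)*(-51))*(¼) = (0*(-51))*(¼) = 0*(¼) = 0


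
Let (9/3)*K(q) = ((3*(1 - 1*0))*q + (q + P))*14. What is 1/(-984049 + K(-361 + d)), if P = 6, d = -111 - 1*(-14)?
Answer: -3/2977711 ≈ -1.0075e-6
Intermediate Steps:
d = -97 (d = -111 + 14 = -97)
K(q) = 28 + 56*q/3 (K(q) = (((3*(1 - 1*0))*q + (q + 6))*14)/3 = (((3*(1 + 0))*q + (6 + q))*14)/3 = (((3*1)*q + (6 + q))*14)/3 = ((3*q + (6 + q))*14)/3 = ((6 + 4*q)*14)/3 = (84 + 56*q)/3 = 28 + 56*q/3)
1/(-984049 + K(-361 + d)) = 1/(-984049 + (28 + 56*(-361 - 97)/3)) = 1/(-984049 + (28 + (56/3)*(-458))) = 1/(-984049 + (28 - 25648/3)) = 1/(-984049 - 25564/3) = 1/(-2977711/3) = -3/2977711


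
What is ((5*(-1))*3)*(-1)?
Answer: 15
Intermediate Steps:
((5*(-1))*3)*(-1) = -5*3*(-1) = -15*(-1) = 15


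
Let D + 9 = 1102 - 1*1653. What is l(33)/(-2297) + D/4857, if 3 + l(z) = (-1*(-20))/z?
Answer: -4673873/40907273 ≈ -0.11426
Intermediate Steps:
l(z) = -3 + 20/z (l(z) = -3 + (-1*(-20))/z = -3 + 20/z)
D = -560 (D = -9 + (1102 - 1*1653) = -9 + (1102 - 1653) = -9 - 551 = -560)
l(33)/(-2297) + D/4857 = (-3 + 20/33)/(-2297) - 560/4857 = (-3 + 20*(1/33))*(-1/2297) - 560*1/4857 = (-3 + 20/33)*(-1/2297) - 560/4857 = -79/33*(-1/2297) - 560/4857 = 79/75801 - 560/4857 = -4673873/40907273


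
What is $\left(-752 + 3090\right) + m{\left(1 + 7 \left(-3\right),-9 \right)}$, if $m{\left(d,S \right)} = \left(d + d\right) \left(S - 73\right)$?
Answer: $5618$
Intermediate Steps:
$m{\left(d,S \right)} = 2 d \left(-73 + S\right)$
$\left(-752 + 3090\right) + m{\left(1 + 7 \left(-3\right),-9 \right)} = \left(-752 + 3090\right) + 2 \left(1 + 7 \left(-3\right)\right) \left(-73 - 9\right) = 2338 + 2 \left(1 - 21\right) \left(-82\right) = 2338 + 2 \left(-20\right) \left(-82\right) = 2338 + 3280 = 5618$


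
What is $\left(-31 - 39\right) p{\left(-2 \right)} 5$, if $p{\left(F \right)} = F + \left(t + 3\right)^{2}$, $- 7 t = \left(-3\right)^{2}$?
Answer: $- \frac{2300}{7} \approx -328.57$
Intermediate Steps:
$t = - \frac{9}{7}$ ($t = - \frac{\left(-3\right)^{2}}{7} = \left(- \frac{1}{7}\right) 9 = - \frac{9}{7} \approx -1.2857$)
$p{\left(F \right)} = \frac{144}{49} + F$ ($p{\left(F \right)} = F + \left(- \frac{9}{7} + 3\right)^{2} = F + \left(\frac{12}{7}\right)^{2} = F + \frac{144}{49} = \frac{144}{49} + F$)
$\left(-31 - 39\right) p{\left(-2 \right)} 5 = \left(-31 - 39\right) \left(\frac{144}{49} - 2\right) 5 = - 70 \cdot \frac{46}{49} \cdot 5 = \left(-70\right) \frac{230}{49} = - \frac{2300}{7}$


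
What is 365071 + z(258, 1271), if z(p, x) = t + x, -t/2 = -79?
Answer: 366500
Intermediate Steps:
t = 158 (t = -2*(-79) = 158)
z(p, x) = 158 + x
365071 + z(258, 1271) = 365071 + (158 + 1271) = 365071 + 1429 = 366500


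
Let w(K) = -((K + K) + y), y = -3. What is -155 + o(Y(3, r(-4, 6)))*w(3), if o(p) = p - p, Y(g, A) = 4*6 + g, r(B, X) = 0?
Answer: -155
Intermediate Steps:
w(K) = 3 - 2*K (w(K) = -((K + K) - 3) = -(2*K - 3) = -(-3 + 2*K) = 3 - 2*K)
Y(g, A) = 24 + g
o(p) = 0
-155 + o(Y(3, r(-4, 6)))*w(3) = -155 + 0*(3 - 2*3) = -155 + 0*(3 - 6) = -155 + 0*(-3) = -155 + 0 = -155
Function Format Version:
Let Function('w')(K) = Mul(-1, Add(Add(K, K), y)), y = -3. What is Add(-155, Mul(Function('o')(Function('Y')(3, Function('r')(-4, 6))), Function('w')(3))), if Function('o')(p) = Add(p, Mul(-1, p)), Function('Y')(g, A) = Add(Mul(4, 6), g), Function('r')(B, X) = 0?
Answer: -155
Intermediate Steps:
Function('w')(K) = Add(3, Mul(-2, K)) (Function('w')(K) = Mul(-1, Add(Add(K, K), -3)) = Mul(-1, Add(Mul(2, K), -3)) = Mul(-1, Add(-3, Mul(2, K))) = Add(3, Mul(-2, K)))
Function('Y')(g, A) = Add(24, g)
Function('o')(p) = 0
Add(-155, Mul(Function('o')(Function('Y')(3, Function('r')(-4, 6))), Function('w')(3))) = Add(-155, Mul(0, Add(3, Mul(-2, 3)))) = Add(-155, Mul(0, Add(3, -6))) = Add(-155, Mul(0, -3)) = Add(-155, 0) = -155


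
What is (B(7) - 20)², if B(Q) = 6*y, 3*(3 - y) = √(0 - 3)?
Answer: -8 + 8*I*√3 ≈ -8.0 + 13.856*I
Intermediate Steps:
y = 3 - I*√3/3 (y = 3 - √(0 - 3)/3 = 3 - I*√3/3 ≈ 3.0 - 0.57735*I)
B(Q) = 18 - 2*I*√3 (B(Q) = 6*(3 - I*√3/3) = 18 - 2*I*√3)
(B(7) - 20)² = ((18 - 2*I*√3) - 20)² = (-2 - 2*I*√3)²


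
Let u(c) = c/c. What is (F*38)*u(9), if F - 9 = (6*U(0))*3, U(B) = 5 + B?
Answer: 3762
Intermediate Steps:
u(c) = 1
F = 99 (F = 9 + (6*(5 + 0))*3 = 9 + (6*5)*3 = 9 + 30*3 = 9 + 90 = 99)
(F*38)*u(9) = (99*38)*1 = 3762*1 = 3762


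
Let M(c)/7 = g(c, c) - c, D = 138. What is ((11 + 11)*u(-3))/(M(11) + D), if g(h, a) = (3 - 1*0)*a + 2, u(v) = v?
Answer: -11/51 ≈ -0.21569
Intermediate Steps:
g(h, a) = 2 + 3*a (g(h, a) = (3 + 0)*a + 2 = 3*a + 2 = 2 + 3*a)
M(c) = 14 + 14*c (M(c) = 7*((2 + 3*c) - c) = 7*(2 + 2*c) = 14 + 14*c)
((11 + 11)*u(-3))/(M(11) + D) = ((11 + 11)*(-3))/((14 + 14*11) + 138) = (22*(-3))/((14 + 154) + 138) = -66/(168 + 138) = -66/306 = -66*1/306 = -11/51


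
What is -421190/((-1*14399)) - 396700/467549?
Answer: 2483310130/87431663 ≈ 28.403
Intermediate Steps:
-421190/((-1*14399)) - 396700/467549 = -421190/(-14399) - 396700*1/467549 = -421190*(-1/14399) - 396700/467549 = 5470/187 - 396700/467549 = 2483310130/87431663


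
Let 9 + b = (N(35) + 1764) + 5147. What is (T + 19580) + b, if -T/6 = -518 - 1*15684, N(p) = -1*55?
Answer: 123639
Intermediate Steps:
N(p) = -55
T = 97212 (T = -6*(-518 - 1*15684) = -6*(-518 - 15684) = -6*(-16202) = 97212)
b = 6847 (b = -9 + ((-55 + 1764) + 5147) = -9 + (1709 + 5147) = -9 + 6856 = 6847)
(T + 19580) + b = (97212 + 19580) + 6847 = 116792 + 6847 = 123639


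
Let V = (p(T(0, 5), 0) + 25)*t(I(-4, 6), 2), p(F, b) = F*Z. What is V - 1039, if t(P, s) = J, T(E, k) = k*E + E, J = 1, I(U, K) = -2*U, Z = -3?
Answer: -1014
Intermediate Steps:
T(E, k) = E + E*k (T(E, k) = E*k + E = E + E*k)
t(P, s) = 1
p(F, b) = -3*F (p(F, b) = F*(-3) = -3*F)
V = 25 (V = (-0*(1 + 5) + 25)*1 = (-0*6 + 25)*1 = (-3*0 + 25)*1 = (0 + 25)*1 = 25*1 = 25)
V - 1039 = 25 - 1039 = -1014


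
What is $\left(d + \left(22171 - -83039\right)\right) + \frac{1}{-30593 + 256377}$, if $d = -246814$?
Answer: $- \frac{31971917535}{225784} \approx -1.416 \cdot 10^{5}$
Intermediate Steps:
$\left(d + \left(22171 - -83039\right)\right) + \frac{1}{-30593 + 256377} = \left(-246814 + \left(22171 - -83039\right)\right) + \frac{1}{-30593 + 256377} = \left(-246814 + \left(22171 + 83039\right)\right) + \frac{1}{225784} = \left(-246814 + 105210\right) + \frac{1}{225784} = -141604 + \frac{1}{225784} = - \frac{31971917535}{225784}$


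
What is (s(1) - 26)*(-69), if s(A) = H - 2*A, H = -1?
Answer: 2001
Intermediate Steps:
s(A) = -1 - 2*A
(s(1) - 26)*(-69) = ((-1 - 2*1) - 26)*(-69) = ((-1 - 2) - 26)*(-69) = (-3 - 26)*(-69) = -29*(-69) = 2001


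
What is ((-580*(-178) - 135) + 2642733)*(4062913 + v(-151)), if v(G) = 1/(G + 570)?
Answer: 4674406282399224/419 ≈ 1.1156e+13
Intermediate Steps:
v(G) = 1/(570 + G)
((-580*(-178) - 135) + 2642733)*(4062913 + v(-151)) = ((-580*(-178) - 135) + 2642733)*(4062913 + 1/(570 - 151)) = ((103240 - 135) + 2642733)*(4062913 + 1/419) = (103105 + 2642733)*(4062913 + 1/419) = 2745838*(1702360548/419) = 4674406282399224/419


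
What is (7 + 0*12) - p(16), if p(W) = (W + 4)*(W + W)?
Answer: -633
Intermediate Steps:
p(W) = 2*W*(4 + W) (p(W) = (4 + W)*(2*W) = 2*W*(4 + W))
(7 + 0*12) - p(16) = (7 + 0*12) - 2*16*(4 + 16) = (7 + 0) - 2*16*20 = 7 - 1*640 = 7 - 640 = -633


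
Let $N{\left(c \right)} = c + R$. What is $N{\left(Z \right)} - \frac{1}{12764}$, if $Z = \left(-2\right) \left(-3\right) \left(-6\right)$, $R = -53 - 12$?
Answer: $- \frac{1289165}{12764} \approx -101.0$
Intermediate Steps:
$R = -65$ ($R = -53 - 12 = -65$)
$Z = -36$ ($Z = 6 \left(-6\right) = -36$)
$N{\left(c \right)} = -65 + c$ ($N{\left(c \right)} = c - 65 = -65 + c$)
$N{\left(Z \right)} - \frac{1}{12764} = \left(-65 - 36\right) - \frac{1}{12764} = -101 - \frac{1}{12764} = - \frac{1289165}{12764}$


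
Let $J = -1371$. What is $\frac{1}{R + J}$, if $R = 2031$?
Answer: $\frac{1}{660} \approx 0.0015152$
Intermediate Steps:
$\frac{1}{R + J} = \frac{1}{2031 - 1371} = \frac{1}{660}$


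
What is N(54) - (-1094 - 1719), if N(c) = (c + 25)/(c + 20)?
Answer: 208241/74 ≈ 2814.1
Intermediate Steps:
N(c) = (25 + c)/(20 + c)
N(54) - (-1094 - 1719) = (25 + 54)/(20 + 54) - (-1094 - 1719) = 79/74 - 1*(-2813) = (1/74)*79 + 2813 = 79/74 + 2813 = 208241/74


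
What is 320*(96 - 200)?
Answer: -33280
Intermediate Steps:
320*(96 - 200) = 320*(-104) = -33280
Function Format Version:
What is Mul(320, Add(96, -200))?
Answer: -33280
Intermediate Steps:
Mul(320, Add(96, -200)) = Mul(320, -104) = -33280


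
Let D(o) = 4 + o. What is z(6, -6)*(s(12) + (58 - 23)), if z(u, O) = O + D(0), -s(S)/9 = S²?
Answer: 2522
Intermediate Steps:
s(S) = -9*S²
z(u, O) = 4 + O (z(u, O) = O + (4 + 0) = O + 4 = 4 + O)
z(6, -6)*(s(12) + (58 - 23)) = (4 - 6)*(-9*12² + (58 - 23)) = -2*(-9*144 + 35) = -2*(-1296 + 35) = -2*(-1261) = 2522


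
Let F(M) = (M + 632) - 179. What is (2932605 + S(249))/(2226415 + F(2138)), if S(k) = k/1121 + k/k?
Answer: 3287451575/2498715726 ≈ 1.3157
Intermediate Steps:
S(k) = 1 + k/1121 (S(k) = k*(1/1121) + 1 = k/1121 + 1 = 1 + k/1121)
F(M) = 453 + M (F(M) = (632 + M) - 179 = 453 + M)
(2932605 + S(249))/(2226415 + F(2138)) = (2932605 + (1 + (1/1121)*249))/(2226415 + (453 + 2138)) = (2932605 + (1 + 249/1121))/(2226415 + 2591) = (2932605 + 1370/1121)/2229006 = (3287451575/1121)*(1/2229006) = 3287451575/2498715726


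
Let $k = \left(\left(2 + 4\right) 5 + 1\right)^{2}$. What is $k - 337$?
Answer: $624$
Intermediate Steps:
$k = 961$ ($k = \left(6 \cdot 5 + 1\right)^{2} = \left(30 + 1\right)^{2} = 31^{2} = 961$)
$k - 337 = 961 - 337 = 624$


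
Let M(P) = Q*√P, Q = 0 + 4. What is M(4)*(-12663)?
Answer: -101304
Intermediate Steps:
Q = 4
M(P) = 4*√P
M(4)*(-12663) = (4*√4)*(-12663) = (4*2)*(-12663) = 8*(-12663) = -101304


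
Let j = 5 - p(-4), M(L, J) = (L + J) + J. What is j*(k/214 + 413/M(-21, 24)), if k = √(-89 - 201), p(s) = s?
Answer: 413/3 + 9*I*√290/214 ≈ 137.67 + 0.71619*I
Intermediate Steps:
M(L, J) = L + 2*J (M(L, J) = (J + L) + J = L + 2*J)
k = I*√290 (k = √(-290) = I*√290 ≈ 17.029*I)
j = 9 (j = 5 - 1*(-4) = 5 + 4 = 9)
j*(k/214 + 413/M(-21, 24)) = 9*((I*√290)/214 + 413/(-21 + 2*24)) = 9*((I*√290)*(1/214) + 413/(-21 + 48)) = 9*(I*√290/214 + 413/27) = 9*(413/27 + I*√290/214) = 413/3 + 9*I*√290/214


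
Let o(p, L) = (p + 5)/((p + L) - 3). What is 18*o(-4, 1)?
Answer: -3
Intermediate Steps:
o(p, L) = (5 + p)/(-3 + L + p) (o(p, L) = (5 + p)/((L + p) - 3) = (5 + p)/(-3 + L + p))
18*o(-4, 1) = 18*((5 - 4)/(-3 + 1 - 4)) = 18*(1/(-6)) = 18*(-⅙*1) = 18*(-⅙) = -3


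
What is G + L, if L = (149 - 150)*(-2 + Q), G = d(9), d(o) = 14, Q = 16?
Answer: 0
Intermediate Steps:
G = 14
L = -14 (L = (149 - 150)*(-2 + 16) = -1*14 = -14)
G + L = 14 - 14 = 0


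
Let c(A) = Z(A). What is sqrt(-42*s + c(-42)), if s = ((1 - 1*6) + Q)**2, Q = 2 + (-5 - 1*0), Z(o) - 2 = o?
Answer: 2*I*sqrt(682) ≈ 52.23*I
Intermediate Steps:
Z(o) = 2 + o
c(A) = 2 + A
Q = -3 (Q = 2 + (-5 + 0) = 2 - 5 = -3)
s = 64 (s = ((1 - 1*6) - 3)**2 = ((1 - 6) - 3)**2 = (-5 - 3)**2 = (-8)**2 = 64)
sqrt(-42*s + c(-42)) = sqrt(-42*64 + (2 - 42)) = sqrt(-2688 - 40) = sqrt(-2728) = 2*I*sqrt(682)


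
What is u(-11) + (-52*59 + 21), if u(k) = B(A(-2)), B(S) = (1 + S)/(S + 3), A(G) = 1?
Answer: -6093/2 ≈ -3046.5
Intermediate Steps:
B(S) = (1 + S)/(3 + S)
u(k) = ½ (u(k) = (1 + 1)/(3 + 1) = 2/4 = (¼)*2 = ½)
u(-11) + (-52*59 + 21) = ½ + (-52*59 + 21) = ½ + (-3068 + 21) = ½ - 3047 = -6093/2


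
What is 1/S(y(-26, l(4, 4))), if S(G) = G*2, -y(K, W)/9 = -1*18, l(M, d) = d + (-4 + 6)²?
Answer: 1/324 ≈ 0.0030864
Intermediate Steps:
l(M, d) = 4 + d (l(M, d) = d + 2² = d + 4 = 4 + d)
y(K, W) = 162 (y(K, W) = -(-9)*18 = -9*(-18) = 162)
S(G) = 2*G
1/S(y(-26, l(4, 4))) = 1/(2*162) = 1/324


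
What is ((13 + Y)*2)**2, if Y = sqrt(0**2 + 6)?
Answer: 700 + 104*sqrt(6) ≈ 954.75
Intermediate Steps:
Y = sqrt(6) (Y = sqrt(0 + 6) = sqrt(6) ≈ 2.4495)
((13 + Y)*2)**2 = ((13 + sqrt(6))*2)**2 = (26 + 2*sqrt(6))**2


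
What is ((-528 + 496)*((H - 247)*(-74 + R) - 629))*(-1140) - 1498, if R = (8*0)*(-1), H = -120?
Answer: 967776422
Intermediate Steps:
R = 0 (R = 0*(-1) = 0)
((-528 + 496)*((H - 247)*(-74 + R) - 629))*(-1140) - 1498 = ((-528 + 496)*((-120 - 247)*(-74 + 0) - 629))*(-1140) - 1498 = -32*(-367*(-74) - 629)*(-1140) - 1498 = -32*(27158 - 629)*(-1140) - 1498 = -32*26529*(-1140) - 1498 = -848928*(-1140) - 1498 = 967777920 - 1498 = 967776422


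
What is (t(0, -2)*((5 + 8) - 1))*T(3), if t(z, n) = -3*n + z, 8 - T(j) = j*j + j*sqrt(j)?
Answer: -72 - 216*sqrt(3) ≈ -446.12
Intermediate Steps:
T(j) = 8 - j**2 - j**(3/2) (T(j) = 8 - (j*j + j*sqrt(j)) = 8 - (j**2 + j**(3/2)) = 8 + (-j**2 - j**(3/2)) = 8 - j**2 - j**(3/2))
t(z, n) = z - 3*n
(t(0, -2)*((5 + 8) - 1))*T(3) = ((0 - 3*(-2))*((5 + 8) - 1))*(8 - 1*3**2 - 3**(3/2)) = ((0 + 6)*(13 - 1))*(8 - 1*9 - 3*sqrt(3)) = (6*12)*(8 - 9 - 3*sqrt(3)) = 72*(-1 - 3*sqrt(3)) = -72 - 216*sqrt(3)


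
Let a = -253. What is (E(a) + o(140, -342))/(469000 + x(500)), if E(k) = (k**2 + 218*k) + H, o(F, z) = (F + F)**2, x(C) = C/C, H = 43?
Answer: 87298/469001 ≈ 0.18614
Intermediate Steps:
x(C) = 1
o(F, z) = 4*F**2 (o(F, z) = (2*F)**2 = 4*F**2)
E(k) = 43 + k**2 + 218*k (E(k) = (k**2 + 218*k) + 43 = 43 + k**2 + 218*k)
(E(a) + o(140, -342))/(469000 + x(500)) = ((43 + (-253)**2 + 218*(-253)) + 4*140**2)/(469000 + 1) = ((43 + 64009 - 55154) + 4*19600)/469001 = (8898 + 78400)*(1/469001) = 87298*(1/469001) = 87298/469001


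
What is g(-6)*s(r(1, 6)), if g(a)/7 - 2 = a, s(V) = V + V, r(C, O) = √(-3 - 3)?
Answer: -56*I*√6 ≈ -137.17*I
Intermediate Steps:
r(C, O) = I*√6 (r(C, O) = √(-6) = I*√6)
s(V) = 2*V
g(a) = 14 + 7*a
g(-6)*s(r(1, 6)) = (14 + 7*(-6))*(2*(I*√6)) = (14 - 42)*(2*I*√6) = -56*I*√6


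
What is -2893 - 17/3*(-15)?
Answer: -2808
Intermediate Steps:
-2893 - 17/3*(-15) = -2893 - (1/3)*17*(-15) = -2893 - 17*(-15)/3 = -2893 - 1*(-85) = -2893 + 85 = -2808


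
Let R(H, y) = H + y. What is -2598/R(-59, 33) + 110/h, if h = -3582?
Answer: 2325794/23283 ≈ 99.892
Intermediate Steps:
-2598/R(-59, 33) + 110/h = -2598/(-59 + 33) + 110/(-3582) = -2598/(-26) + 110*(-1/3582) = -2598*(-1/26) - 55/1791 = 1299/13 - 55/1791 = 2325794/23283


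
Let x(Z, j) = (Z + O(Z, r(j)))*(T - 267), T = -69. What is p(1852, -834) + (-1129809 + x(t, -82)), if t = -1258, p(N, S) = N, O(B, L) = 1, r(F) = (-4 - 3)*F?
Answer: -705605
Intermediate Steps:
r(F) = -7*F
x(Z, j) = -336 - 336*Z (x(Z, j) = (Z + 1)*(-69 - 267) = (1 + Z)*(-336) = -336 - 336*Z)
p(1852, -834) + (-1129809 + x(t, -82)) = 1852 + (-1129809 + (-336 - 336*(-1258))) = 1852 + (-1129809 + (-336 + 422688)) = 1852 + (-1129809 + 422352) = 1852 - 707457 = -705605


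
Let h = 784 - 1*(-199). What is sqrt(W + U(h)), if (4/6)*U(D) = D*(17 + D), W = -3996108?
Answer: 2*I*sqrt(630402) ≈ 1588.0*I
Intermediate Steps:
h = 983 (h = 784 + 199 = 983)
U(D) = 3*D*(17 + D)/2 (U(D) = 3*(D*(17 + D))/2 = 3*D*(17 + D)/2)
sqrt(W + U(h)) = sqrt(-3996108 + (3/2)*983*(17 + 983)) = sqrt(-3996108 + (3/2)*983*1000) = sqrt(-3996108 + 1474500) = sqrt(-2521608) = 2*I*sqrt(630402)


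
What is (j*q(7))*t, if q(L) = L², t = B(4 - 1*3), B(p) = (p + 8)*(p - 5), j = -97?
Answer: 171108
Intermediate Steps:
B(p) = (-5 + p)*(8 + p) (B(p) = (8 + p)*(-5 + p) = (-5 + p)*(8 + p))
t = -36 (t = -40 + (4 - 1*3)² + 3*(4 - 1*3) = -40 + (4 - 3)² + 3*(4 - 3) = -40 + 1² + 3*1 = -40 + 1 + 3 = -36)
(j*q(7))*t = -97*7²*(-36) = -97*49*(-36) = -4753*(-36) = 171108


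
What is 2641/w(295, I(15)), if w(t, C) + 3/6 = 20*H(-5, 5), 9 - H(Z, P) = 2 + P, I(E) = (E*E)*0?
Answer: 5282/79 ≈ 66.861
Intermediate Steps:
I(E) = 0 (I(E) = E**2*0 = 0)
H(Z, P) = 7 - P (H(Z, P) = 9 - (2 + P) = 9 + (-2 - P) = 7 - P)
w(t, C) = 79/2 (w(t, C) = -1/2 + 20*(7 - 1*5) = -1/2 + 20*(7 - 5) = -1/2 + 20*2 = -1/2 + 40 = 79/2)
2641/w(295, I(15)) = 2641/(79/2) = 2641*(2/79) = 5282/79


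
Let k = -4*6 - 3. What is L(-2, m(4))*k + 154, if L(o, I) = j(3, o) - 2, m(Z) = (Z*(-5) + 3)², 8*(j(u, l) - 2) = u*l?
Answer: 697/4 ≈ 174.25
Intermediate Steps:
j(u, l) = 2 + l*u/8 (j(u, l) = 2 + (u*l)/8 = 2 + (l*u)/8 = 2 + l*u/8)
m(Z) = (3 - 5*Z)² (m(Z) = (-5*Z + 3)² = (3 - 5*Z)²)
k = -27 (k = -24 - 3 = -27)
L(o, I) = 3*o/8 (L(o, I) = (2 + (⅛)*o*3) - 2 = (2 + 3*o/8) - 2 = 3*o/8)
L(-2, m(4))*k + 154 = ((3/8)*(-2))*(-27) + 154 = -¾*(-27) + 154 = 81/4 + 154 = 697/4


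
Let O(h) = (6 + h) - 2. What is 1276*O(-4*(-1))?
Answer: 10208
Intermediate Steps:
O(h) = 4 + h
1276*O(-4*(-1)) = 1276*(4 - 4*(-1)) = 1276*(4 + 4) = 1276*8 = 10208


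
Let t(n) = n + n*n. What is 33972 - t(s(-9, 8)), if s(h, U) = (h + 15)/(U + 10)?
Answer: 305744/9 ≈ 33972.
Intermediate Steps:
s(h, U) = (15 + h)/(10 + U)
t(n) = n + n²
33972 - t(s(-9, 8)) = 33972 - (15 - 9)/(10 + 8)*(1 + (15 - 9)/(10 + 8)) = 33972 - 6/18*(1 + 6/18) = 33972 - (1/18)*6*(1 + (1/18)*6) = 33972 - (1 + ⅓)/3 = 33972 - 4/(3*3) = 33972 - 1*4/9 = 33972 - 4/9 = 305744/9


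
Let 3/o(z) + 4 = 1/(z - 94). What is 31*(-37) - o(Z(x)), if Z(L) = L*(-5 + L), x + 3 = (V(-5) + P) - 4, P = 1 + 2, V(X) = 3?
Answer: -404627/353 ≈ -1146.3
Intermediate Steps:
P = 3
x = -1 (x = -3 + ((3 + 3) - 4) = -3 + (6 - 4) = -3 + 2 = -1)
o(z) = 3/(-4 + 1/(-94 + z)) (o(z) = 3/(-4 + 1/(z - 94)) = 3/(-4 + 1/(-94 + z)))
31*(-37) - o(Z(x)) = 31*(-37) - 3*(94 - (-1)*(-5 - 1))/(-377 + 4*(-(-5 - 1))) = -1147 - 3*(94 - (-1)*(-6))/(-377 + 4*(-1*(-6))) = -1147 - 3*(94 - 1*6)/(-377 + 4*6) = -1147 - 3*(94 - 6)/(-377 + 24) = -1147 - 3*88/(-353) = -1147 - 3*(-1)*88/353 = -1147 - 1*(-264/353) = -1147 + 264/353 = -404627/353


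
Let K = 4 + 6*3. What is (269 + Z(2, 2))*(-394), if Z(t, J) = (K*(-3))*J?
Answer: -53978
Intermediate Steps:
K = 22 (K = 4 + 18 = 22)
Z(t, J) = -66*J (Z(t, J) = (22*(-3))*J = -66*J)
(269 + Z(2, 2))*(-394) = (269 - 66*2)*(-394) = (269 - 132)*(-394) = 137*(-394) = -53978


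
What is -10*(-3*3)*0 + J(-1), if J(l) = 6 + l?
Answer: 5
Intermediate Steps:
-10*(-3*3)*0 + J(-1) = -10*(-3*3)*0 + (6 - 1) = -(-90)*0 + 5 = -10*0 + 5 = 0 + 5 = 5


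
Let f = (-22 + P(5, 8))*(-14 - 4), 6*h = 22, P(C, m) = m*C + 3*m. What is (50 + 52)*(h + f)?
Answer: -76738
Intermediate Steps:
P(C, m) = 3*m + C*m (P(C, m) = C*m + 3*m = 3*m + C*m)
h = 11/3 (h = (⅙)*22 = 11/3 ≈ 3.6667)
f = -756 (f = (-22 + 8*(3 + 5))*(-14 - 4) = (-22 + 8*8)*(-18) = (-22 + 64)*(-18) = 42*(-18) = -756)
(50 + 52)*(h + f) = (50 + 52)*(11/3 - 756) = 102*(-2257/3) = -76738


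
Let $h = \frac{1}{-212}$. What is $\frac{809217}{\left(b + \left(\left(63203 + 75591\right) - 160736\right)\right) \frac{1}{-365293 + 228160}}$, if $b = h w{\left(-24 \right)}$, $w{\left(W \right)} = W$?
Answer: $\frac{1960476269211}{387640} \approx 5.0575 \cdot 10^{6}$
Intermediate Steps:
$h = - \frac{1}{212} \approx -0.004717$
$b = \frac{6}{53}$ ($b = \left(- \frac{1}{212}\right) \left(-24\right) = \frac{6}{53} \approx 0.11321$)
$\frac{809217}{\left(b + \left(\left(63203 + 75591\right) - 160736\right)\right) \frac{1}{-365293 + 228160}} = \frac{809217}{\left(\frac{6}{53} + \left(\left(63203 + 75591\right) - 160736\right)\right) \frac{1}{-365293 + 228160}} = \frac{809217}{\left(\frac{6}{53} + \left(138794 - 160736\right)\right) \frac{1}{-137133}} = \frac{809217}{\left(\frac{6}{53} - 21942\right) \left(- \frac{1}{137133}\right)} = \frac{809217}{\left(- \frac{1162920}{53}\right) \left(- \frac{1}{137133}\right)} = \frac{809217}{\frac{387640}{2422683}} = 809217 \cdot \frac{2422683}{387640} = \frac{1960476269211}{387640}$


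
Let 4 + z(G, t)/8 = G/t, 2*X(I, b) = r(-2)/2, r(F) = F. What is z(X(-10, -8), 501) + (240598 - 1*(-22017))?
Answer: 131554079/501 ≈ 2.6258e+5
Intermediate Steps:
X(I, b) = -½ (X(I, b) = (-2/2)/2 = (-2*½)/2 = (½)*(-1) = -½)
z(G, t) = -32 + 8*G/t (z(G, t) = -32 + 8*(G/t) = -32 + 8*G/t)
z(X(-10, -8), 501) + (240598 - 1*(-22017)) = (-32 + 8*(-½)/501) + (240598 - 1*(-22017)) = (-32 + 8*(-½)*(1/501)) + (240598 + 22017) = (-32 - 4/501) + 262615 = -16036/501 + 262615 = 131554079/501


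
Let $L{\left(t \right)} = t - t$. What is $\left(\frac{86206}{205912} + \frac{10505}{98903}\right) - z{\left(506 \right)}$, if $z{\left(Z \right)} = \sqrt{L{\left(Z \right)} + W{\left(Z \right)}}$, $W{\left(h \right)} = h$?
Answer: $\frac{763509827}{1454665324} - \sqrt{506} \approx -21.97$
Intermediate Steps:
$L{\left(t \right)} = 0$
$z{\left(Z \right)} = \sqrt{Z}$ ($z{\left(Z \right)} = \sqrt{0 + Z} = \sqrt{Z}$)
$\left(\frac{86206}{205912} + \frac{10505}{98903}\right) - z{\left(506 \right)} = \left(\frac{86206}{205912} + \frac{10505}{98903}\right) - \sqrt{506} = \left(86206 \cdot \frac{1}{205912} + 10505 \cdot \frac{1}{98903}\right) - \sqrt{506} = \left(\frac{43103}{102956} + \frac{10505}{98903}\right) - \sqrt{506} = \frac{763509827}{1454665324} - \sqrt{506}$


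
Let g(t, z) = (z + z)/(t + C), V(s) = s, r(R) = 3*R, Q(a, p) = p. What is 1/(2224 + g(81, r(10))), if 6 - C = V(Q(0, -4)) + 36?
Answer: 11/24476 ≈ 0.00044942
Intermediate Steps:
C = -26 (C = 6 - (-4 + 36) = 6 - 1*32 = 6 - 32 = -26)
g(t, z) = 2*z/(-26 + t) (g(t, z) = (z + z)/(t - 26) = (2*z)/(-26 + t) = 2*z/(-26 + t))
1/(2224 + g(81, r(10))) = 1/(2224 + 2*(3*10)/(-26 + 81)) = 1/(2224 + 2*30/55) = 1/(2224 + 2*30*(1/55)) = 1/(2224 + 12/11) = 1/(24476/11) = 11/24476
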